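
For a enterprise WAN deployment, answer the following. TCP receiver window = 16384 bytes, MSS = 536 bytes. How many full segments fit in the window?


Given: RWND = 16384 bytes, MSS = 536 bytes
Full segments = floor(RWND / MSS)
Full segments = floor(16384 / 536)
Full segments = floor(30.5672) = 30

30


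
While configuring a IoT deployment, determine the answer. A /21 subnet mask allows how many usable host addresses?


Given: subnet mask /21
Host bits = 32 - 21 = 11
Total addresses = 2^11 = 2048
Usable hosts = 2048 - 2 (network + broadcast) = 2046

2046


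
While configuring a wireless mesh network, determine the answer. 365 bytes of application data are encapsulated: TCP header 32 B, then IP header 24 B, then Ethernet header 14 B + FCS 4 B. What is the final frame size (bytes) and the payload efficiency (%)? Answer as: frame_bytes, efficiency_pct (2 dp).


TCP segment = 365 + 32 = 397 B
IP packet = 397 + 24 = 421 B
Ethernet frame = 421 + 14 + 4 = 439 B
Efficiency = app / frame = 365 / 439 = 0.831435 = 83.1435% -> 83.14% (2 dp)

439, 83.14


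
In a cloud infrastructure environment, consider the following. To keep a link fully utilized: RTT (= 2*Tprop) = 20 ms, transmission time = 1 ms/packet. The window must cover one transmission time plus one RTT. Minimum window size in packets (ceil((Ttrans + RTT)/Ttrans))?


Given: Ttrans = 1 ms, RTT = 20 ms (= 2 * Tprop, Tprop = 10 ms)
Time until first ACK returns = Ttrans + RTT = 1 + 20 = 21 ms
Need W * Ttrans >= Ttrans + RTT  ->  W >= (Ttrans + RTT) / Ttrans
(Ttrans + RTT) / Ttrans = 21 / 1 = 21
W_min = ceil(21) = 21

21


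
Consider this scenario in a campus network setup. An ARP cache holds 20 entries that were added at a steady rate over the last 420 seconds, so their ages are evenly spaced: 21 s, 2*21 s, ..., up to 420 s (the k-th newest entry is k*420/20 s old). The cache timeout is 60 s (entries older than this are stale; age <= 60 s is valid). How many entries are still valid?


Ages are k * 420/20 s for k = 1..20 (spacing = 21.0000 s).
Entry k is valid iff k * 420/20 <= 60 iff k <= 20 * 60 / 420 = 2.8571
n_valid = floor(2.8571) = 2
(n_stale = 20 - 2 = 18)

2


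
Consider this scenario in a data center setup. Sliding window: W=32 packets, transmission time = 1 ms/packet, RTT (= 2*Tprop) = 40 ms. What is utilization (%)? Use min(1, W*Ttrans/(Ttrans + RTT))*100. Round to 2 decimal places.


Given: W = 32, Ttrans = 1 ms, RTT = 40 ms (= 2 * Tprop, Tprop = 20 ms)
Cycle time = Ttrans + RTT = 1 + 40 = 41 ms (first packet sent until its ACK returns)
W * Ttrans = 32 * 1 = 32 ms of sending per cycle
W * Ttrans / (Ttrans + RTT) = 32 / 41 = 0.780488
U = min(1, 0.780488) = 0.780488
U% = 78.05%

78.05


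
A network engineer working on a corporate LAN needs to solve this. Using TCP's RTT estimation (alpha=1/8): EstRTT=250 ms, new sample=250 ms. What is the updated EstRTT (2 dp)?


Given: EstRTT = 250 ms, SampleRTT = 250 ms, alpha = 1/8
New EstRTT = (1 - alpha) * EstRTT + alpha * SampleRTT
(7/8) * 250 = 218.75
(1/8) * 250 = 31.25
New EstRTT = 218.75 + 31.25 = 250 ms -> 250.00 ms (2 dp)

250.00


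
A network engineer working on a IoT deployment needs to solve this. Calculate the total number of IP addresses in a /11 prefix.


Given: CIDR prefix /11
Host bits = 32 - 11 = 21
Total addresses = 2^21 = 2097152

2097152


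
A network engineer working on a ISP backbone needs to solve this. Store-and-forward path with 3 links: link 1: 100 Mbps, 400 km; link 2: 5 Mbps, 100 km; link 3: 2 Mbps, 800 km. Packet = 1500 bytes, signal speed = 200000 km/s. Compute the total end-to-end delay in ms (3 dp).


Packet = 1500 bytes = 12000 bits. Store-and-forward: sum (t_trans + t_prop) per link.
Link 1: t_trans = 12000/(100*10^6) s = 0.1200 ms; t_prop = 400/200000 s = 2.0000 ms; subtotal = 2.1200 ms
Link 2: t_trans = 12000/(5*10^6) s = 2.4000 ms; t_prop = 100/200000 s = 0.5000 ms; subtotal = 2.9000 ms
Link 3: t_trans = 12000/(2*10^6) s = 6.0000 ms; t_prop = 800/200000 s = 4.0000 ms; subtotal = 10.0000 ms
End-to-end = 2.1200 + 2.9000 + 10.0000 = 15.0200 ms -> 15.020 ms (3 dp)

15.020


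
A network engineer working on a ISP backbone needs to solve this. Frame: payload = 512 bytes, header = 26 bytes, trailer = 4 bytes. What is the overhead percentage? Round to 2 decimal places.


Given: payload = 512 B, header = 26 B, trailer = 4 B
Overhead bytes = header + trailer = 26 + 4 = 30
Total frame = payload + overhead = 512 + 30 = 542
Overhead % = 30 / 542 * 100 = 5.5351% -> 5.54% (2 dp)

5.54


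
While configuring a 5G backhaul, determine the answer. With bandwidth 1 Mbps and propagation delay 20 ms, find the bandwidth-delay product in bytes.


Given: bandwidth = 1 Mbps, delay = 20 ms
BDP in bits = 1 * 10^6 * 20 / 1000
BDP in bits = 20000
BDP in bytes = 20000 / 8 = 2500

2500


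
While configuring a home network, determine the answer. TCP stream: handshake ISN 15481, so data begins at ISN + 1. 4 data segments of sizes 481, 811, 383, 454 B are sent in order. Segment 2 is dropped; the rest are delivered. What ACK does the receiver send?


SYN uses sequence number 15481; first data byte = ISN + 1 = 15482.
Segment 1: SEQ = 15482, len = 481 B, covers [15482, 15962]
Segment 2: SEQ = 15963, len = 811 B, covers [15963, 16773] [LOST]
Segment 3: SEQ = 16774, len = 383 B, covers [16774, 17156]
Segment 4: SEQ = 17157, len = 454 B, covers [17157, 17610]
In-order data received: bytes [15482, 15962] (segments 1..1).
Segment 2 missing -> gap begins at byte 15963; later segments buffered out of order.
Cumulative ACK = next expected in-order byte = 15482 + 481 = 15963

15963


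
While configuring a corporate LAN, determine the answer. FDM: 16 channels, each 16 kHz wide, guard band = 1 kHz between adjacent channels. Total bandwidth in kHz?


Given: 16 channels, 16 kHz each, guard = 1 kHz
Channel bandwidth = 16 * 16 = 256 kHz
Guard bands = 15 gaps * 1 kHz = 15 kHz
Total = 256 + 15 = 271 kHz

271


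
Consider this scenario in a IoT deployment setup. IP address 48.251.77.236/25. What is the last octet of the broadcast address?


Given: IP = 48.251.77.236, prefix = /25
Host bits = 32 - 25 = 7
Network last octet = 236 AND mask = 128
Host part size = 2^7 - 1 = 127
Broadcast last octet = 128 OR 127 = 255

255


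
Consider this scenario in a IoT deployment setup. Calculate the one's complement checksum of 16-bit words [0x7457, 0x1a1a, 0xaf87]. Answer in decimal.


Given words: [0x7457, 0x1a1a, 0xaf87]
Step 1: Sum all words
Raw sum = 29783 + 6682 + 44935 = 81400
Step 2: Fold carry: (15864 + 1) = 15865
One's complement = ~15865 & 0xFFFF = 49670

49670


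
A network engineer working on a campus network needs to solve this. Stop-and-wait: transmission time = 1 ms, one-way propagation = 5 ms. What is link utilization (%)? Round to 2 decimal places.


Given: Ttrans = 1 ms, Tprop = 5 ms
RTT = 2 * Tprop = 2 * 5 = 10 ms
U = Ttrans / (Ttrans + RTT)
U = 1 / (1 + 10)
U = 1 / 11 = 0.090909
U% = 9.09%

9.09


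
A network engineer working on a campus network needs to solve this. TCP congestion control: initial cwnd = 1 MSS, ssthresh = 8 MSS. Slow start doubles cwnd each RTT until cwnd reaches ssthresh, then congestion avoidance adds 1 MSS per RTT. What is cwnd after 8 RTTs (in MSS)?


RTT 0: cwnd = 1 MSS (initial)
RTT 1: cwnd = 2 MSS (slow start, doubled)
RTT 2: cwnd = 4 MSS (slow start, doubled)
RTT 3: cwnd = 8 MSS (slow start, doubled)
RTT 4: cwnd = 9 MSS (congestion avoidance, +1)
RTT 5: cwnd = 10 MSS (congestion avoidance, +1)
RTT 6: cwnd = 11 MSS (congestion avoidance, +1)
RTT 7: cwnd = 12 MSS (congestion avoidance, +1)
RTT 8: cwnd = 13 MSS (congestion avoidance, +1)

13


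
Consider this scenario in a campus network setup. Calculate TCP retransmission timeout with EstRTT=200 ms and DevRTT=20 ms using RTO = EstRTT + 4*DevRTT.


Given: EstRTT = 200 ms, DevRTT = 20 ms
Timeout = EstRTT + 4 * DevRTT
4 * DevRTT = 4 * 20 = 80
Timeout = 200 + 80 = 280 ms

280


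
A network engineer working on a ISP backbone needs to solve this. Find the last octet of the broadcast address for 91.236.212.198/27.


Given: IP = 91.236.212.198, prefix = /27
Host bits = 32 - 27 = 5
Network last octet = 198 AND mask = 192
Host part size = 2^5 - 1 = 31
Broadcast last octet = 192 OR 31 = 223

223


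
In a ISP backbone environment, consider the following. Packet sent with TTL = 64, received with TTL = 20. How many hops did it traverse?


Given: initial TTL = 64, received TTL = 20
Hops = initial TTL - received TTL
Hops = 64 - 20 = 44

44


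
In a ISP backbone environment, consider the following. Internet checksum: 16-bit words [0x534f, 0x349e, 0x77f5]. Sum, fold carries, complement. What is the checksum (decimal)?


Given words: [0x534f, 0x349e, 0x77f5]
Step 1: Sum all words
Raw sum = 21327 + 13470 + 30709 = 65506
One's complement = ~65506 & 0xFFFF = 29

29


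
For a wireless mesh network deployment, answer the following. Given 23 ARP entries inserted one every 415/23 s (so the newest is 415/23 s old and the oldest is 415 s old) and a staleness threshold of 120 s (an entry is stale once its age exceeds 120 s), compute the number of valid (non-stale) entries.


Ages are k * 415/23 s for k = 1..23 (spacing = 18.0435 s).
Entry k is valid iff k * 415/23 <= 120 iff k <= 23 * 120 / 415 = 6.6506
n_valid = floor(6.6506) = 6
(n_stale = 23 - 6 = 17)

6


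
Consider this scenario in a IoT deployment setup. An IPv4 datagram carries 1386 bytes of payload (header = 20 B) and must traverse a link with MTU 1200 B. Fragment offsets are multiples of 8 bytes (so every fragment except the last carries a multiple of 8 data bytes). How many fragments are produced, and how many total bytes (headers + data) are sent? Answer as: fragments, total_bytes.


Max data per non-final fragment = floor((MTU - header)/8)*8 = floor((1200 - 20)/8)*8 = floor(1180/8)*8 = 1176 B
Final fragment needs no 8-byte alignment: it can carry up to MTU - header = 1180 B
Non-final fragments needed = ceil((payload - 1180) / 1176) = ceil(206/1176) = ceil(0.1752) = 1
Number of fragments = 1 + 1 = 2
Fragment sizes (data): 1 * 1176 B + 210 B (last, 210 <= 1180 OK)
Total bytes sent = payload + n_frags * header = 1386 + 2*20 = 1386 + 40 = 1426 B

2, 1426


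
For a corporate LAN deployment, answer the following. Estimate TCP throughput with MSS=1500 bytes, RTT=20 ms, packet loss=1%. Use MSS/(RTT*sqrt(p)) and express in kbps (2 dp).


Given: MSS = 1500 bytes, RTT = 20 ms, loss = 1%
RTT in seconds = 20 / 1000 = 0.02
Loss rate = 1% = 0.01
sqrt(loss) = sqrt(0.01) = 0.1
Throughput (bytes/s) = 1500 / (0.02 * 0.1) = 750000.0000
Throughput (kbps) = 750000.0000 * 8 / 1000 = 6000.000000 -> 6000.00 kbps (2 dp)

6000.00


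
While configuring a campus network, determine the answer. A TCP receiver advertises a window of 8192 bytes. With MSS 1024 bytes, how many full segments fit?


Given: RWND = 8192 bytes, MSS = 1024 bytes
Full segments = floor(RWND / MSS)
Full segments = floor(8192 / 1024)
Full segments = floor(8.0) = 8

8


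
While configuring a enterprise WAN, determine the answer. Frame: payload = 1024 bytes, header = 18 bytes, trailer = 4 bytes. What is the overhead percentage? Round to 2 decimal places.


Given: payload = 1024 B, header = 18 B, trailer = 4 B
Overhead bytes = header + trailer = 18 + 4 = 22
Total frame = payload + overhead = 1024 + 22 = 1046
Overhead % = 22 / 1046 * 100 = 2.1033% -> 2.10% (2 dp)

2.10


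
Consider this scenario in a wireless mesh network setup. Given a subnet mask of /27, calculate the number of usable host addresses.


Given: subnet mask /27
Host bits = 32 - 27 = 5
Total addresses = 2^5 = 32
Usable hosts = 32 - 2 (network + broadcast) = 30

30


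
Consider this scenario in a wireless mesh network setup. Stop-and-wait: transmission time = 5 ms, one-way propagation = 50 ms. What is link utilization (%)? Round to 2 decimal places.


Given: Ttrans = 5 ms, Tprop = 50 ms
RTT = 2 * Tprop = 2 * 50 = 100 ms
U = Ttrans / (Ttrans + RTT)
U = 5 / (5 + 100)
U = 5 / 105 = 0.047619
U% = 4.76%

4.76


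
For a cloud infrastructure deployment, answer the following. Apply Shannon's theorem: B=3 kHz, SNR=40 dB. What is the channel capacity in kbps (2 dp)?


Given: B = 3 kHz, SNR = 40 dB
SNR linear = 10^(40/10) = 10000
1 + SNR = 10001
log2(10001) = 13.2878566418
C = 3 * 1000 * 13.2878566418 = 39863.5699 bps
C = 39.863570 kbps -> 39.86 kbps (2 dp)

39.86


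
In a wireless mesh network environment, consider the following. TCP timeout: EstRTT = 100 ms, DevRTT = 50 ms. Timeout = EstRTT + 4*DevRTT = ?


Given: EstRTT = 100 ms, DevRTT = 50 ms
Timeout = EstRTT + 4 * DevRTT
4 * DevRTT = 4 * 50 = 200
Timeout = 100 + 200 = 300 ms

300


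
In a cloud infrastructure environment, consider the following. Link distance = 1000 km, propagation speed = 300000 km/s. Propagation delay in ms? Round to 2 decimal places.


Given: distance = 1000 km, speed = 300000 km/s
Delay = distance / speed = 1000 / 300000 seconds
Delay in ms = 1000 * 1000 / 300000
Delay = 3.3333 ms
Rounded to 2 dp = 3.33 ms

3.33


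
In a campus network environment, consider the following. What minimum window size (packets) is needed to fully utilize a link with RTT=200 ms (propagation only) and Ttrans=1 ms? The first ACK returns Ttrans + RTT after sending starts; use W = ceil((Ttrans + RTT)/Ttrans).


Given: Ttrans = 1 ms, RTT = 200 ms (= 2 * Tprop, Tprop = 100 ms)
Time until first ACK returns = Ttrans + RTT = 1 + 200 = 201 ms
Need W * Ttrans >= Ttrans + RTT  ->  W >= (Ttrans + RTT) / Ttrans
(Ttrans + RTT) / Ttrans = 201 / 1 = 201
W_min = ceil(201) = 201

201


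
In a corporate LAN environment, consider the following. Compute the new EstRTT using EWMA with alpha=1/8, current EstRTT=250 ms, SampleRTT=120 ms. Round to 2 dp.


Given: EstRTT = 250 ms, SampleRTT = 120 ms, alpha = 1/8
New EstRTT = (1 - alpha) * EstRTT + alpha * SampleRTT
(7/8) * 250 = 218.75
(1/8) * 120 = 15
New EstRTT = 218.75 + 15 = 233.75 ms -> 233.75 ms (2 dp)

233.75


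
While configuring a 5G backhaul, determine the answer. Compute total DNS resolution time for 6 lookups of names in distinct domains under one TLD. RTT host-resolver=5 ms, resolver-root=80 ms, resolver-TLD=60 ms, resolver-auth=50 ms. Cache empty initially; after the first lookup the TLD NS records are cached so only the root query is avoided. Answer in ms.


Lookup 1 (cold cache): local + root + TLD + auth = 5 + 80 + 60 + 50 = 195 ms
Lookups 2..6 (TLD NS cached -> skip root; new domain -> still ask TLD and auth): local + TLD + auth = 5 + 60 + 50 = 115 ms each
Remaining 5 lookups: 5 * 115 = 575 ms
Total = 195 + 575 = 770 ms

770


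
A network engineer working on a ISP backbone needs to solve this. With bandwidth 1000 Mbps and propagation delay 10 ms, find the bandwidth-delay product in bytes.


Given: bandwidth = 1000 Mbps, delay = 10 ms
BDP in bits = 1000 * 10^6 * 10 / 1000
BDP in bits = 10000000
BDP in bytes = 10000000 / 8 = 1250000

1250000


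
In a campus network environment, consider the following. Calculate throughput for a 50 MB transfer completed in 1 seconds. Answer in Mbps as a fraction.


Given: file = 50 MB, time = 1 s
File in Mb = 50 * 8 = 400 Mb
Throughput = 400 / 1 Mbps
Throughput = 400 Mbps

400


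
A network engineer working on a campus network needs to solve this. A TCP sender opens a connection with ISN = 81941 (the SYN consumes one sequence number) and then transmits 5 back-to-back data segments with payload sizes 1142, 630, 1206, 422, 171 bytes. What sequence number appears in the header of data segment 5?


The SYN occupies sequence number ISN = 81941, so the first data byte is ISN + 1 = 81942.
SEQ of data segment i = (ISN + 1) + sum of payload sizes of segments 1..i-1.
Segment 1: SEQ = 81942, payload = 1142 bytes
Segment 2: SEQ = 83084, payload = 630 bytes
Segment 3: SEQ = 83714, payload = 1206 bytes
Segment 4: SEQ = 84920, payload = 422 bytes
Segment 5: SEQ = 85342, payload = 171 bytes
SEQ of segment 5 = 81942 + 1142 + 630 + 1206 + 422 = 85342

85342


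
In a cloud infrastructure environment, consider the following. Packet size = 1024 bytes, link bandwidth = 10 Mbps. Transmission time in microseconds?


Given: packet = 1024 bytes, bandwidth = 10 Mbps
Packet in bits = 1024 * 8 = 8192 bits
Bandwidth = 10 * 10^6 = 10000000 bps
Time = 8192 / 10000000 seconds
Time in us = 8192 * 10^6 / 10000000 = 819.2

819.2


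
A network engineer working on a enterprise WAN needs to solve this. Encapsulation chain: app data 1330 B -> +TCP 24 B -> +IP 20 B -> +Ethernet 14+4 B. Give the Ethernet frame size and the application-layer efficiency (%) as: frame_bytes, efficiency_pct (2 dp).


TCP segment = 1330 + 24 = 1354 B
IP packet = 1354 + 20 = 1374 B
Ethernet frame = 1374 + 14 + 4 = 1392 B
Efficiency = app / frame = 1330 / 1392 = 0.955460 = 95.5460% -> 95.55% (2 dp)

1392, 95.55


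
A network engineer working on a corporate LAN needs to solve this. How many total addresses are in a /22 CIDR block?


Given: CIDR prefix /22
Host bits = 32 - 22 = 10
Total addresses = 2^10 = 1024

1024


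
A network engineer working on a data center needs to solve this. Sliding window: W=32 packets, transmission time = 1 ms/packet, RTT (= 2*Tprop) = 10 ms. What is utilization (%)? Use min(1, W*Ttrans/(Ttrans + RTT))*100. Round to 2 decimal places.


Given: W = 32, Ttrans = 1 ms, RTT = 10 ms (= 2 * Tprop, Tprop = 5 ms)
Cycle time = Ttrans + RTT = 1 + 10 = 11 ms (first packet sent until its ACK returns)
W * Ttrans = 32 * 1 = 32 ms of sending per cycle
W * Ttrans / (Ttrans + RTT) = 32 / 11 = 2.909091
U = min(1, 2.909091) = 1.000000
U% = 100.00%

100.00


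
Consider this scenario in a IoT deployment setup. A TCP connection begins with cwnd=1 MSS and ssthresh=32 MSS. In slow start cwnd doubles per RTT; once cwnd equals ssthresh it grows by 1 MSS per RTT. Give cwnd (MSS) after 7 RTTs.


RTT 0: cwnd = 1 MSS (initial)
RTT 1: cwnd = 2 MSS (slow start, doubled)
RTT 2: cwnd = 4 MSS (slow start, doubled)
RTT 3: cwnd = 8 MSS (slow start, doubled)
RTT 4: cwnd = 16 MSS (slow start, doubled)
RTT 5: cwnd = 32 MSS (slow start, doubled)
RTT 6: cwnd = 33 MSS (congestion avoidance, +1)
RTT 7: cwnd = 34 MSS (congestion avoidance, +1)

34


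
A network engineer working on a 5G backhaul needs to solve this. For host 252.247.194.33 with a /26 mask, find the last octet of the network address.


Given: IP = 252.247.194.33, prefix = /26
Subnet mask = 255.255.255.192
Last octet of IP: 33
Last octet of mask: 192
Network last octet = 33 AND 192 = 0

0


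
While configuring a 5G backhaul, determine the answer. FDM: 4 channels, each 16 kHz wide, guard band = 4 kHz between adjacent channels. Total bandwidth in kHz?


Given: 4 channels, 16 kHz each, guard = 4 kHz
Channel bandwidth = 4 * 16 = 64 kHz
Guard bands = 3 gaps * 4 kHz = 12 kHz
Total = 64 + 12 = 76 kHz

76


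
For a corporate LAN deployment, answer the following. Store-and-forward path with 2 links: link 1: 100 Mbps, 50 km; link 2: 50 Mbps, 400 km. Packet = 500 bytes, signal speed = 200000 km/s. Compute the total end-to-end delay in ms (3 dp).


Packet = 500 bytes = 4000 bits. Store-and-forward: sum (t_trans + t_prop) per link.
Link 1: t_trans = 4000/(100*10^6) s = 0.0400 ms; t_prop = 50/200000 s = 0.2500 ms; subtotal = 0.2900 ms
Link 2: t_trans = 4000/(50*10^6) s = 0.0800 ms; t_prop = 400/200000 s = 2.0000 ms; subtotal = 2.0800 ms
End-to-end = 0.2900 + 2.0800 = 2.3700 ms -> 2.370 ms (3 dp)

2.370


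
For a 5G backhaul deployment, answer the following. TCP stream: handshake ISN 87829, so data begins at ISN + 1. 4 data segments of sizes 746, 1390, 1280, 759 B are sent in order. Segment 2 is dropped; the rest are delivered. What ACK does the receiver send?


SYN uses sequence number 87829; first data byte = ISN + 1 = 87830.
Segment 1: SEQ = 87830, len = 746 B, covers [87830, 88575]
Segment 2: SEQ = 88576, len = 1390 B, covers [88576, 89965] [LOST]
Segment 3: SEQ = 89966, len = 1280 B, covers [89966, 91245]
Segment 4: SEQ = 91246, len = 759 B, covers [91246, 92004]
In-order data received: bytes [87830, 88575] (segments 1..1).
Segment 2 missing -> gap begins at byte 88576; later segments buffered out of order.
Cumulative ACK = next expected in-order byte = 87830 + 746 = 88576

88576


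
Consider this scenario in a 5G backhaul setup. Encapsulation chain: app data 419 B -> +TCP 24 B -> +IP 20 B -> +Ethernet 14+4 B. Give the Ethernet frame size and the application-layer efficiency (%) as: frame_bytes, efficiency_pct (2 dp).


TCP segment = 419 + 24 = 443 B
IP packet = 443 + 20 = 463 B
Ethernet frame = 463 + 14 + 4 = 481 B
Efficiency = app / frame = 419 / 481 = 0.871102 = 87.1102% -> 87.11% (2 dp)

481, 87.11


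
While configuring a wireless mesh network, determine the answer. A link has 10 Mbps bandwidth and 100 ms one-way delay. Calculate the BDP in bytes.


Given: bandwidth = 10 Mbps, delay = 100 ms
BDP in bits = 10 * 10^6 * 100 / 1000
BDP in bits = 1000000
BDP in bytes = 1000000 / 8 = 125000

125000


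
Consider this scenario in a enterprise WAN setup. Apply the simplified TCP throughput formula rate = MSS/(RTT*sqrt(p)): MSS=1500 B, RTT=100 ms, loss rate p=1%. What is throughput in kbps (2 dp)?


Given: MSS = 1500 bytes, RTT = 100 ms, loss = 1%
RTT in seconds = 100 / 1000 = 0.1
Loss rate = 1% = 0.01
sqrt(loss) = sqrt(0.01) = 0.1
Throughput (bytes/s) = 1500 / (0.1 * 0.1) = 150000.0000
Throughput (kbps) = 150000.0000 * 8 / 1000 = 1200.000000 -> 1200.00 kbps (2 dp)

1200.00


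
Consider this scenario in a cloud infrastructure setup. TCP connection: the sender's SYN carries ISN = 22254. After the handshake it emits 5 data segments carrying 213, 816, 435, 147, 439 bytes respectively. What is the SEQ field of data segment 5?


The SYN occupies sequence number ISN = 22254, so the first data byte is ISN + 1 = 22255.
SEQ of data segment i = (ISN + 1) + sum of payload sizes of segments 1..i-1.
Segment 1: SEQ = 22255, payload = 213 bytes
Segment 2: SEQ = 22468, payload = 816 bytes
Segment 3: SEQ = 23284, payload = 435 bytes
Segment 4: SEQ = 23719, payload = 147 bytes
Segment 5: SEQ = 23866, payload = 439 bytes
SEQ of segment 5 = 22255 + 213 + 816 + 435 + 147 = 23866

23866


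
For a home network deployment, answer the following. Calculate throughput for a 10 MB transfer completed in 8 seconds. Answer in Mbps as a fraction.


Given: file = 10 MB, time = 8 s
File in Mb = 10 * 8 = 80 Mb
Throughput = 80 / 8 Mbps
Throughput = 10 Mbps

10


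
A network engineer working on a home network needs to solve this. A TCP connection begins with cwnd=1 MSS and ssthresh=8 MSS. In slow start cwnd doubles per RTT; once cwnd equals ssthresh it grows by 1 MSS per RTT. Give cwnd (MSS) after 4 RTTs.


RTT 0: cwnd = 1 MSS (initial)
RTT 1: cwnd = 2 MSS (slow start, doubled)
RTT 2: cwnd = 4 MSS (slow start, doubled)
RTT 3: cwnd = 8 MSS (slow start, doubled)
RTT 4: cwnd = 9 MSS (congestion avoidance, +1)

9


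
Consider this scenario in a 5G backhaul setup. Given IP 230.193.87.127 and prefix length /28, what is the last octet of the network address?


Given: IP = 230.193.87.127, prefix = /28
Subnet mask = 255.255.255.240
Last octet of IP: 127
Last octet of mask: 240
Network last octet = 127 AND 240 = 112

112


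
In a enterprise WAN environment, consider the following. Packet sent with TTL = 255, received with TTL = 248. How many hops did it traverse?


Given: initial TTL = 255, received TTL = 248
Hops = initial TTL - received TTL
Hops = 255 - 248 = 7

7


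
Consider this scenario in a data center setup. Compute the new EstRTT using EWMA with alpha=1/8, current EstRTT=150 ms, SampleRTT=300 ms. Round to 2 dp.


Given: EstRTT = 150 ms, SampleRTT = 300 ms, alpha = 1/8
New EstRTT = (1 - alpha) * EstRTT + alpha * SampleRTT
(7/8) * 150 = 131.25
(1/8) * 300 = 37.5
New EstRTT = 131.25 + 37.5 = 168.75 ms -> 168.75 ms (2 dp)

168.75


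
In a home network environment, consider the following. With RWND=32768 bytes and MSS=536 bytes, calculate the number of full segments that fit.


Given: RWND = 32768 bytes, MSS = 536 bytes
Full segments = floor(RWND / MSS)
Full segments = floor(32768 / 536)
Full segments = floor(61.1343) = 61

61


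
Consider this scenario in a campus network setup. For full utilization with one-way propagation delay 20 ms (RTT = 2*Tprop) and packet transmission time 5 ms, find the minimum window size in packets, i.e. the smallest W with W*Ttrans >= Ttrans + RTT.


Given: Ttrans = 5 ms, RTT = 40 ms (= 2 * Tprop, Tprop = 20 ms)
Time until first ACK returns = Ttrans + RTT = 5 + 40 = 45 ms
Need W * Ttrans >= Ttrans + RTT  ->  W >= (Ttrans + RTT) / Ttrans
(Ttrans + RTT) / Ttrans = 45 / 5 = 9
W_min = ceil(9) = 9

9


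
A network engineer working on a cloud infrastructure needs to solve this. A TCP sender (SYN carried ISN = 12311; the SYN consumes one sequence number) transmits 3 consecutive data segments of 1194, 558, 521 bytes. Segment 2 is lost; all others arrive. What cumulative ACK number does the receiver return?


SYN uses sequence number 12311; first data byte = ISN + 1 = 12312.
Segment 1: SEQ = 12312, len = 1194 B, covers [12312, 13505]
Segment 2: SEQ = 13506, len = 558 B, covers [13506, 14063] [LOST]
Segment 3: SEQ = 14064, len = 521 B, covers [14064, 14584]
In-order data received: bytes [12312, 13505] (segments 1..1).
Segment 2 missing -> gap begins at byte 13506; later segments buffered out of order.
Cumulative ACK = next expected in-order byte = 12312 + 1194 = 13506

13506


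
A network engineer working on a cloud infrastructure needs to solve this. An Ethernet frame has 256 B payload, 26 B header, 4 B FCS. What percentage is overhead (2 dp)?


Given: payload = 256 B, header = 26 B, trailer = 4 B
Overhead bytes = header + trailer = 26 + 4 = 30
Total frame = payload + overhead = 256 + 30 = 286
Overhead % = 30 / 286 * 100 = 10.4895% -> 10.49% (2 dp)

10.49


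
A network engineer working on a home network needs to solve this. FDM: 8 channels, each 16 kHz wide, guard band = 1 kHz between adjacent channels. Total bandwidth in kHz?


Given: 8 channels, 16 kHz each, guard = 1 kHz
Channel bandwidth = 8 * 16 = 128 kHz
Guard bands = 7 gaps * 1 kHz = 7 kHz
Total = 128 + 7 = 135 kHz

135


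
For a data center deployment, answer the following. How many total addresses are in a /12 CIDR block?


Given: CIDR prefix /12
Host bits = 32 - 12 = 20
Total addresses = 2^20 = 1048576

1048576


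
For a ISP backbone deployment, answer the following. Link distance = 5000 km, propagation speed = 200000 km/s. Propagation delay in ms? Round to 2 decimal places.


Given: distance = 5000 km, speed = 200000 km/s
Delay = distance / speed = 5000 / 200000 seconds
Delay in ms = 5000 * 1000 / 200000
Delay = 25.0000 ms
Rounded to 2 dp = 25.00 ms

25.00


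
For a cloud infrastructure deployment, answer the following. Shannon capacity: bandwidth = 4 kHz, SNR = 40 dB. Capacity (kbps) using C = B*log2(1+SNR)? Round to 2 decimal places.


Given: B = 4 kHz, SNR = 40 dB
SNR linear = 10^(40/10) = 10000
1 + SNR = 10001
log2(10001) = 13.2878566418
C = 4 * 1000 * 13.2878566418 = 53151.4266 bps
C = 53.151427 kbps -> 53.15 kbps (2 dp)

53.15


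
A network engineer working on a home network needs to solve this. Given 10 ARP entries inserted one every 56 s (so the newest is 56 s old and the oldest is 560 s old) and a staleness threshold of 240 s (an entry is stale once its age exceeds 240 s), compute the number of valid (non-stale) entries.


Ages are k * 560/10 s for k = 1..10 (spacing = 56.0000 s).
Entry k is valid iff k * 560/10 <= 240 iff k <= 10 * 240 / 560 = 4.2857
n_valid = floor(4.2857) = 4
(n_stale = 10 - 4 = 6)

4


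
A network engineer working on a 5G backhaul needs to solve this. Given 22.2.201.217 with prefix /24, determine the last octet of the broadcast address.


Given: IP = 22.2.201.217, prefix = /24
Host bits = 32 - 24 = 8
Network last octet = 217 AND mask = 0
Host part size = 2^8 - 1 = 255
Broadcast last octet = 0 OR 255 = 255

255


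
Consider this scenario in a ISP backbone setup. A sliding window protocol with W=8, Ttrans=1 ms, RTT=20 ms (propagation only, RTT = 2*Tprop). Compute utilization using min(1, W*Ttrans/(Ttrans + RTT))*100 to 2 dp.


Given: W = 8, Ttrans = 1 ms, RTT = 20 ms (= 2 * Tprop, Tprop = 10 ms)
Cycle time = Ttrans + RTT = 1 + 20 = 21 ms (first packet sent until its ACK returns)
W * Ttrans = 8 * 1 = 8 ms of sending per cycle
W * Ttrans / (Ttrans + RTT) = 8 / 21 = 0.380952
U = min(1, 0.380952) = 0.380952
U% = 38.10%

38.10


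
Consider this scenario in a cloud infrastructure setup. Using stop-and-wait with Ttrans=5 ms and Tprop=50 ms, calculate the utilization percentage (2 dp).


Given: Ttrans = 5 ms, Tprop = 50 ms
RTT = 2 * Tprop = 2 * 50 = 100 ms
U = Ttrans / (Ttrans + RTT)
U = 5 / (5 + 100)
U = 5 / 105 = 0.047619
U% = 4.76%

4.76


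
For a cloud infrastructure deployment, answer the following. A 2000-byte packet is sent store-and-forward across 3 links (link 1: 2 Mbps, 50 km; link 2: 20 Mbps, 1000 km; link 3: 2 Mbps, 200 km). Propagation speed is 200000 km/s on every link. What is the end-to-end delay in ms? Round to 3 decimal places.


Packet = 2000 bytes = 16000 bits. Store-and-forward: sum (t_trans + t_prop) per link.
Link 1: t_trans = 16000/(2*10^6) s = 8.0000 ms; t_prop = 50/200000 s = 0.2500 ms; subtotal = 8.2500 ms
Link 2: t_trans = 16000/(20*10^6) s = 0.8000 ms; t_prop = 1000/200000 s = 5.0000 ms; subtotal = 5.8000 ms
Link 3: t_trans = 16000/(2*10^6) s = 8.0000 ms; t_prop = 200/200000 s = 1.0000 ms; subtotal = 9.0000 ms
End-to-end = 8.2500 + 5.8000 + 9.0000 = 23.0500 ms -> 23.050 ms (3 dp)

23.050


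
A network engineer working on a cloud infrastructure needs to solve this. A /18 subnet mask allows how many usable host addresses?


Given: subnet mask /18
Host bits = 32 - 18 = 14
Total addresses = 2^14 = 16384
Usable hosts = 16384 - 2 (network + broadcast) = 16382

16382


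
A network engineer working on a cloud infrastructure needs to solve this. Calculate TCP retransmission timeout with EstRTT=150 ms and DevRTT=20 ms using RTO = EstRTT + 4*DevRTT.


Given: EstRTT = 150 ms, DevRTT = 20 ms
Timeout = EstRTT + 4 * DevRTT
4 * DevRTT = 4 * 20 = 80
Timeout = 150 + 80 = 230 ms

230


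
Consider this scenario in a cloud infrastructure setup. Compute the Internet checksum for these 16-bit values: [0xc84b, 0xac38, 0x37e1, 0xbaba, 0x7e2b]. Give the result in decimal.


Given words: [0xc84b, 0xac38, 0x37e1, 0xbaba, 0x7e2b]
Step 1: Sum all words
Raw sum = 51275 + 44088 + 14305 + 47802 + 32299 = 189769
Step 2: Fold carry: (58697 + 2) = 58699
One's complement = ~58699 & 0xFFFF = 6836

6836


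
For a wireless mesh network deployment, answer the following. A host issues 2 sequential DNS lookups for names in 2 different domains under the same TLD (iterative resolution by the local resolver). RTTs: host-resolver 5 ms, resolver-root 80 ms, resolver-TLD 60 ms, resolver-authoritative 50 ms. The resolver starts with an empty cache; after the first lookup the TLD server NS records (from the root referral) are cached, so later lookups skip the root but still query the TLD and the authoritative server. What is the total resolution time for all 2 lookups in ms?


Lookup 1 (cold cache): local + root + TLD + auth = 5 + 80 + 60 + 50 = 195 ms
Lookups 2..2 (TLD NS cached -> skip root; new domain -> still ask TLD and auth): local + TLD + auth = 5 + 60 + 50 = 115 ms each
Remaining 1 lookups: 1 * 115 = 115 ms
Total = 195 + 115 = 310 ms

310


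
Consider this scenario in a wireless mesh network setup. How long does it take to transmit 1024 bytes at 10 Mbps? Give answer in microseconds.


Given: packet = 1024 bytes, bandwidth = 10 Mbps
Packet in bits = 1024 * 8 = 8192 bits
Bandwidth = 10 * 10^6 = 10000000 bps
Time = 8192 / 10000000 seconds
Time in us = 8192 * 10^6 / 10000000 = 819.2

819.2


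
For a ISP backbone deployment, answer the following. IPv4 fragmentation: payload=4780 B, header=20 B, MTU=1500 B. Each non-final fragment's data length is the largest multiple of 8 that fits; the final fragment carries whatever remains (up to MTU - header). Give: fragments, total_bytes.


Max data per non-final fragment = floor((MTU - header)/8)*8 = floor((1500 - 20)/8)*8 = floor(1480/8)*8 = 1480 B
Final fragment needs no 8-byte alignment: it can carry up to MTU - header = 1480 B
Non-final fragments needed = ceil((payload - 1480) / 1480) = ceil(3300/1480) = ceil(2.2297) = 3
Number of fragments = 3 + 1 = 4
Fragment sizes (data): 3 * 1480 B + 340 B (last, 340 <= 1480 OK)
Total bytes sent = payload + n_frags * header = 4780 + 4*20 = 4780 + 80 = 4860 B

4, 4860


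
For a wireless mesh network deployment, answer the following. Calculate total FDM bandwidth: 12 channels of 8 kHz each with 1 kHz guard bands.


Given: 12 channels, 8 kHz each, guard = 1 kHz
Channel bandwidth = 12 * 8 = 96 kHz
Guard bands = 11 gaps * 1 kHz = 11 kHz
Total = 96 + 11 = 107 kHz

107


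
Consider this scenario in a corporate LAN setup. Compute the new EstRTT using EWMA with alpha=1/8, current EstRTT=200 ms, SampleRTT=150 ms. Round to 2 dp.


Given: EstRTT = 200 ms, SampleRTT = 150 ms, alpha = 1/8
New EstRTT = (1 - alpha) * EstRTT + alpha * SampleRTT
(7/8) * 200 = 175
(1/8) * 150 = 18.75
New EstRTT = 175 + 18.75 = 193.75 ms -> 193.75 ms (2 dp)

193.75


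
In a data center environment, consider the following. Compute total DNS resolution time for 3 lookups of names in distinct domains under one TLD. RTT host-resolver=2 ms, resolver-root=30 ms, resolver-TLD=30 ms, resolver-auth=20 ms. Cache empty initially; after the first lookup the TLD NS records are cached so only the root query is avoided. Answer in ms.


Lookup 1 (cold cache): local + root + TLD + auth = 2 + 30 + 30 + 20 = 82 ms
Lookups 2..3 (TLD NS cached -> skip root; new domain -> still ask TLD and auth): local + TLD + auth = 2 + 30 + 20 = 52 ms each
Remaining 2 lookups: 2 * 52 = 104 ms
Total = 82 + 104 = 186 ms

186


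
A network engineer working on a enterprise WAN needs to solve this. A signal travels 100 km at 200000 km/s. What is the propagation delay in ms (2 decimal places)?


Given: distance = 100 km, speed = 200000 km/s
Delay = distance / speed = 100 / 200000 seconds
Delay in ms = 100 * 1000 / 200000
Delay = 0.5000 ms
Rounded to 2 dp = 0.50 ms

0.50


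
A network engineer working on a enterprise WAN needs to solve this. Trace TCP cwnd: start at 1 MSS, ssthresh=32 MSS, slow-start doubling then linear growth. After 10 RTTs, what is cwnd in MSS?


RTT 0: cwnd = 1 MSS (initial)
RTT 1: cwnd = 2 MSS (slow start, doubled)
RTT 2: cwnd = 4 MSS (slow start, doubled)
RTT 3: cwnd = 8 MSS (slow start, doubled)
RTT 4: cwnd = 16 MSS (slow start, doubled)
RTT 5: cwnd = 32 MSS (slow start, doubled)
RTT 6: cwnd = 33 MSS (congestion avoidance, +1)
RTT 7: cwnd = 34 MSS (congestion avoidance, +1)
RTT 8: cwnd = 35 MSS (congestion avoidance, +1)
RTT 9: cwnd = 36 MSS (congestion avoidance, +1)
RTT 10: cwnd = 37 MSS (congestion avoidance, +1)

37


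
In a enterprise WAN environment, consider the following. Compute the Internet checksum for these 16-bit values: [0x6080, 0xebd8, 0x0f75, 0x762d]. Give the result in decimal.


Given words: [0x6080, 0xebd8, 0x0f75, 0x762d]
Step 1: Sum all words
Raw sum = 24704 + 60376 + 3957 + 30253 = 119290
Step 2: Fold carry: (53754 + 1) = 53755
One's complement = ~53755 & 0xFFFF = 11780

11780


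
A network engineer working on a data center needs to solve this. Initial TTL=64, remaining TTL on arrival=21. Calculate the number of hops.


Given: initial TTL = 64, received TTL = 21
Hops = initial TTL - received TTL
Hops = 64 - 21 = 43

43


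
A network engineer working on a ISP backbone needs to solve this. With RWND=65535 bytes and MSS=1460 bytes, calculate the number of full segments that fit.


Given: RWND = 65535 bytes, MSS = 1460 bytes
Full segments = floor(RWND / MSS)
Full segments = floor(65535 / 1460)
Full segments = floor(44.887) = 44

44


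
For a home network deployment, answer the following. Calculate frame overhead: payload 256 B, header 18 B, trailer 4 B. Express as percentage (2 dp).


Given: payload = 256 B, header = 18 B, trailer = 4 B
Overhead bytes = header + trailer = 18 + 4 = 22
Total frame = payload + overhead = 256 + 22 = 278
Overhead % = 22 / 278 * 100 = 7.9137% -> 7.91% (2 dp)

7.91


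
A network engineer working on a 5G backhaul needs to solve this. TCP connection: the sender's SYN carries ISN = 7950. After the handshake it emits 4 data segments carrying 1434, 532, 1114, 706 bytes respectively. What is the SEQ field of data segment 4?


The SYN occupies sequence number ISN = 7950, so the first data byte is ISN + 1 = 7951.
SEQ of data segment i = (ISN + 1) + sum of payload sizes of segments 1..i-1.
Segment 1: SEQ = 7951, payload = 1434 bytes
Segment 2: SEQ = 9385, payload = 532 bytes
Segment 3: SEQ = 9917, payload = 1114 bytes
Segment 4: SEQ = 11031, payload = 706 bytes
SEQ of segment 4 = 7951 + 1434 + 532 + 1114 = 11031

11031


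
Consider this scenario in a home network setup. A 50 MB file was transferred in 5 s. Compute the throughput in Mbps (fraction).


Given: file = 50 MB, time = 5 s
File in Mb = 50 * 8 = 400 Mb
Throughput = 400 / 5 Mbps
Throughput = 80 Mbps

80


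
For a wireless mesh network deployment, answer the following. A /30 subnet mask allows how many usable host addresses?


Given: subnet mask /30
Host bits = 32 - 30 = 2
Total addresses = 2^2 = 4
Usable hosts = 4 - 2 (network + broadcast) = 2

2


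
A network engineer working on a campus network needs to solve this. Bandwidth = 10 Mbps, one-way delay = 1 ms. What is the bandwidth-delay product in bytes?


Given: bandwidth = 10 Mbps, delay = 1 ms
BDP in bits = 10 * 10^6 * 1 / 1000
BDP in bits = 10000
BDP in bytes = 10000 / 8 = 1250

1250


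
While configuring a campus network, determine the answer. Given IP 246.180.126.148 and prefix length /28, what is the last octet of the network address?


Given: IP = 246.180.126.148, prefix = /28
Subnet mask = 255.255.255.240
Last octet of IP: 148
Last octet of mask: 240
Network last octet = 148 AND 240 = 144

144


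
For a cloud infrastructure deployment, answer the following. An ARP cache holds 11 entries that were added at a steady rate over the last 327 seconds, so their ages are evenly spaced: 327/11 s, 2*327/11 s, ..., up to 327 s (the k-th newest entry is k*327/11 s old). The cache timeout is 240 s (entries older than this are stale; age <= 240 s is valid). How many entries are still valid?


Ages are k * 327/11 s for k = 1..11 (spacing = 29.7273 s).
Entry k is valid iff k * 327/11 <= 240 iff k <= 11 * 240 / 327 = 8.0734
n_valid = floor(8.0734) = 8
(n_stale = 11 - 8 = 3)

8


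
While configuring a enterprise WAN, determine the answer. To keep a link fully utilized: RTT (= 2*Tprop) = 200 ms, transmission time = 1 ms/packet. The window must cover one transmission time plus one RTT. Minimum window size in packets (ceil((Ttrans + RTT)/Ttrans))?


Given: Ttrans = 1 ms, RTT = 200 ms (= 2 * Tprop, Tprop = 100 ms)
Time until first ACK returns = Ttrans + RTT = 1 + 200 = 201 ms
Need W * Ttrans >= Ttrans + RTT  ->  W >= (Ttrans + RTT) / Ttrans
(Ttrans + RTT) / Ttrans = 201 / 1 = 201
W_min = ceil(201) = 201

201


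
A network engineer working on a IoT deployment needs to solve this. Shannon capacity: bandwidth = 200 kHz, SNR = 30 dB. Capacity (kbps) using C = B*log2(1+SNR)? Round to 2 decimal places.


Given: B = 200 kHz, SNR = 30 dB
SNR linear = 10^(30/10) = 1000
1 + SNR = 1001
log2(1001) = 9.9672262588
C = 200 * 1000 * 9.9672262588 = 1993445.2518 bps
C = 1993.445252 kbps -> 1993.45 kbps (2 dp)

1993.45


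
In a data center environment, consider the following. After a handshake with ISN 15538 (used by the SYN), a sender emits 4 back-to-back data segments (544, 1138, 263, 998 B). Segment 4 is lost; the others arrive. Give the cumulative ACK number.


SYN uses sequence number 15538; first data byte = ISN + 1 = 15539.
Segment 1: SEQ = 15539, len = 544 B, covers [15539, 16082]
Segment 2: SEQ = 16083, len = 1138 B, covers [16083, 17220]
Segment 3: SEQ = 17221, len = 263 B, covers [17221, 17483]
Segment 4: SEQ = 17484, len = 998 B, covers [17484, 18481] [LOST]
In-order data received: bytes [15539, 17483] (segments 1..3).
Segment 4 missing -> gap begins at byte 17484.
Cumulative ACK = next expected in-order byte = 15539 + 544 + 1138 + 263 = 17484

17484
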